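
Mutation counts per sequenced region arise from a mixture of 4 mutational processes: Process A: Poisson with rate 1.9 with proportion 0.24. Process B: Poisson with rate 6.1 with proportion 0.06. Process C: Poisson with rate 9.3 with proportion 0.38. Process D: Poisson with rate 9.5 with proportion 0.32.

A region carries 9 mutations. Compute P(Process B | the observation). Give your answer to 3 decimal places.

0.045

The responsibility of component k is π_k f_k(x) divided by Σ_j π_j f_j(x).
Poisson probabilities:
  L_A = e^(−1.9)·1.9^9/9! = 0.000133003
  L_B = e^(−6.1)·6.1^9/9! = 0.0722785
  L_C = e^(−9.3)·9.3^9/9! = 0.131113
  L_D = e^(−9.5)·9.5^9/9! = 0.130003
Weight by the priors:
  π_A·L_A = 0.24 × 0.000133003 = 3.19206e-05
  π_B·L_B = 0.06 × 0.0722785 = 0.00433671
  π_C·L_C = 0.38 × 0.131113 = 0.0498228
  π_D·L_D = 0.32 × 0.130003 = 0.0416008
Evidence: 3.19206e-05 + 0.00433671 + 0.0498228 + 0.0416008 = 0.0957923
P(Process B | x) ≈ 0.045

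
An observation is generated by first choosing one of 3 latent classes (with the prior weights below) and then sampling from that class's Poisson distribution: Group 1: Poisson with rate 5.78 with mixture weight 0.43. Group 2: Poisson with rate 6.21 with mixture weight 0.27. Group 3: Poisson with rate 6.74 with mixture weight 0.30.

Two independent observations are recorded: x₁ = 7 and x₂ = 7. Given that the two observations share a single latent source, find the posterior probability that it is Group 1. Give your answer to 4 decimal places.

Posterior ∝ prior × likelihood, so P(k | x) ∝ π_k f_k(x); normalise over all components.
Since both observations come from the same component, the likelihood for component k is f_k(x₁)·f_k(x₂).
  f_1 = [0.132082] × [0.132082] = 0.0174455
  f_2 = [0.141985] × [0.141985] = 0.0201597
  f_3 = [0.148267] × [0.148267] = 0.021983
Unnormalised posteriors:
  π_1·f_1 = 0.43 × 0.0174455 = 0.00750158
  π_2·f_2 = 0.27 × 0.0201597 = 0.00544312
  π_3·f_3 = 0.30 × 0.021983 = 0.00659491
Marginal: 0.00750158 + 0.00544312 + 0.00659491 = 0.0195396
P(Group 1 | data) = 0.00750158 / 0.0195396 ≈ 0.3839

0.3839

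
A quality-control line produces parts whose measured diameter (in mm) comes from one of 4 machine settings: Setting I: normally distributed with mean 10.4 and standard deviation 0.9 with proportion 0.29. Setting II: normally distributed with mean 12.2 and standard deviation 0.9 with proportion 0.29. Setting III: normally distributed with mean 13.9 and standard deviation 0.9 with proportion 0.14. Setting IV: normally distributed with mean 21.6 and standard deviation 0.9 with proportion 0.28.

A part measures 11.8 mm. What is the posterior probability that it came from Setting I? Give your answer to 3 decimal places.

0.241

Apply Bayes' rule: the posterior for each component is proportional to its prior times its likelihood at x.
Component likelihoods at x = 11.8 mm:
  L_I = 0.132198
  L_II = 0.401582
  L_III = 0.0291354
  L_IV = 7.94282e-27
Weight by the priors:
  π_I·L_I = 0.29 × 0.132198 = 0.0383374
  π_II·L_II = 0.29 × 0.401582 = 0.116459
  π_III·L_III = 0.14 × 0.0291354 = 0.00407896
  π_IV·L_IV = 0.28 × 7.94282e-27 = 2.22399e-27
Sum: 0.0383374 + 0.116459 + 0.00407896 + 2.22399e-27 = 0.158875
Responsibility of Setting I: 0.0383374 / 0.158875 ≈ 0.241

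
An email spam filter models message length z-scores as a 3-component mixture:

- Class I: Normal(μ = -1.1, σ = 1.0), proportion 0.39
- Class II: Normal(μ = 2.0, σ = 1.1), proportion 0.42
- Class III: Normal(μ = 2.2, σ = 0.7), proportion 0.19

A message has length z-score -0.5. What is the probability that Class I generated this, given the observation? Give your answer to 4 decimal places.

0.9182

Posterior ∝ prior × likelihood, so P(k | x) ∝ π_k f_k(x); normalise over all components.
Normal densities:
  L_I = 0.333225
  L_II = 0.0274087
  L_III = 0.000335114
Prior × likelihood for each component:
  π_I·L_I = 0.39 × 0.333225 = 0.129958
  π_II·L_II = 0.42 × 0.0274087 = 0.0115117
  π_III·L_III = 0.19 × 0.000335114 = 6.36717e-05
Denominator: 0.129958 + 0.0115117 + 6.36717e-05 = 0.141533
So the posterior for Class I is 0.129958 / 0.141533 ≈ 0.9182.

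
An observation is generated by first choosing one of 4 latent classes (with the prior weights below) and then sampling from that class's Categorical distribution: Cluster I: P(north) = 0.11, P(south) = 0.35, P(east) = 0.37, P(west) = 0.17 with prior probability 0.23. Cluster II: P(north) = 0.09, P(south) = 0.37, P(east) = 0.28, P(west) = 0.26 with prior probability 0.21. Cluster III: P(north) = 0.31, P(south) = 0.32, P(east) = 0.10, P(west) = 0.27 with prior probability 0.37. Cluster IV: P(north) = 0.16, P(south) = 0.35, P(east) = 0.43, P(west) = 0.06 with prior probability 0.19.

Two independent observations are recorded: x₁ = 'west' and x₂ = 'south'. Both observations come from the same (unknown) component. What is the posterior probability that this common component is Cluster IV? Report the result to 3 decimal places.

0.057

Apply Bayes' rule: the posterior for each component is proportional to its prior times its likelihood at x.
Since both observations come from the same component, the likelihood for component k is f_k(x₁)·f_k(x₂).
  p_I = [P(west | comp) = 0.17] × [0.35] = 0.0595
  p_II = [P(west | comp) = 0.26] × [0.37] = 0.0962
  p_III = [P(west | comp) = 0.27] × [0.32] = 0.0864
  p_IV = [P(west | comp) = 0.06] × [0.35] = 0.021
Weight by the priors:
  P(Z=I)·p_I = 0.23 × 0.0595 = 0.013685
  P(Z=II)·p_II = 0.21 × 0.0962 = 0.020202
  P(Z=III)·p_III = 0.37 × 0.0864 = 0.031968
  P(Z=IV)·p_IV = 0.19 × 0.021 = 0.00399
Denominator: 0.013685 + 0.020202 + 0.031968 + 0.00399 = 0.069845
P(Cluster IV | x) = 0.00399 / 0.069845 ≈ 0.057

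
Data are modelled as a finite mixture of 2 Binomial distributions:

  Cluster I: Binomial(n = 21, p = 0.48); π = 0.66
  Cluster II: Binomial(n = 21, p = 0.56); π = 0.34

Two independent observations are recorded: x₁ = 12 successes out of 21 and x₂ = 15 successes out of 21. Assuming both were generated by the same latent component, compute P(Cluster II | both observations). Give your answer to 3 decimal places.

0.730

Apply Bayes' rule: the posterior for each component is proportional to its prior times its likelihood at x.
Since both observations come from the same component, the likelihood for component k is f_k(x₁)·f_k(x₂).
  L_I = [0.122227] × [0.017748] = 0.0021693
  L_II = [0.172812] × [0.0657731] = 0.0113664
Weight by the priors:
  π_I·L_I = 0.66 × 0.0021693 = 0.00143174
  π_II·L_II = 0.34 × 0.0113664 = 0.00386457
Evidence: 0.00143174 + 0.00386457 = 0.00529631
P(Cluster II | x) ≈ 0.730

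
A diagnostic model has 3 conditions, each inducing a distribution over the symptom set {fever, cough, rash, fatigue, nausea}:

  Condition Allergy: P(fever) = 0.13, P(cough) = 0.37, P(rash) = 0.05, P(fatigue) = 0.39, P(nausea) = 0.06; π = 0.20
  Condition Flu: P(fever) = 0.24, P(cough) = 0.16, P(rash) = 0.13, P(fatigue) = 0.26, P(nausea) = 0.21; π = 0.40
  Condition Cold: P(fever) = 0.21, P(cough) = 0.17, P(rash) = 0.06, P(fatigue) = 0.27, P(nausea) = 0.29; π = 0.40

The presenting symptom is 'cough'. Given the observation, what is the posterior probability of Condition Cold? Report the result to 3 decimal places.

By Bayes' theorem, P(k | x) = w_k f_k(x) / Σ_j w_j f_j(x).
Categorical probabilities:
  p_Allergy = P(cough | comp) = 0.37
  p_Flu = P(cough | comp) = 0.16
  p_Cold = P(cough | comp) = 0.17
Weight by the priors:
  w_Allergy·p_Allergy = 0.20 × 0.37 = 0.074
  w_Flu·p_Flu = 0.40 × 0.16 = 0.064
  w_Cold·p_Cold = 0.40 × 0.17 = 0.068
Normaliser: 0.074 + 0.064 + 0.068 = 0.206
P(Condition Cold | data) = 0.068 / 0.206 ≈ 0.330

0.330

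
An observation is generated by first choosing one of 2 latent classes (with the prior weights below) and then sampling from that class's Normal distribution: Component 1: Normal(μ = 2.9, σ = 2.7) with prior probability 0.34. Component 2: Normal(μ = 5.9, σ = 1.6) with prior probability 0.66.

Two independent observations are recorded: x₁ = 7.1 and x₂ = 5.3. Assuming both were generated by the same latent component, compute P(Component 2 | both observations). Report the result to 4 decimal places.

Posterior ∝ prior × likelihood, so P(k | x) ∝ π_k f_k(x); normalise over all components.
Since both observations come from the same component, the likelihood for component k is f_k(x₁)·f_k(x₂).
  f_1 = [(1/(2.7·√(2π)))·exp(−(7.1−2.9)²/(2·2.7²)) = 0.147756·exp(-1.20988) = 0.044066] × [0.0995344] = 0.00438608
  f_2 = [(1/(1.6·√(2π)))·exp(−(7.1−5.9)²/(2·1.6²)) = 0.249339·exp(-0.28125) = 0.188211] × [0.232409] = 0.043742
Multiply by the mixture weights:
  π_1·f_1 = 0.34 × 0.00438608 = 0.00149127
  π_2·f_2 = 0.66 × 0.043742 = 0.0288697
Denominator: 0.00149127 + 0.0288697 = 0.030361
P(Component 2 | x₁,x₂) = 0.0288697 / 0.030361 ≈ 0.9509

0.9509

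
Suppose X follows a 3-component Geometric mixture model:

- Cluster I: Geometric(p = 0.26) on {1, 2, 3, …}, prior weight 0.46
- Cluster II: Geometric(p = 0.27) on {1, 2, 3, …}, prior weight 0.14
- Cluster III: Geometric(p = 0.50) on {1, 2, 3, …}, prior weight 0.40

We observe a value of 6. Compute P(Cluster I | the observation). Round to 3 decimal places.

P(component k | x) = π_k·f_k(x) / marginal(x), where marginal(x) = Σ_j π_j·f_j(x).
Evaluate each component's likelihood at the observed value:
  p_I = 0.0576942
  p_II = 0.0559729
  p_III = 0.015625
Multiply by the mixture weights:
  π_I·p_I = 0.46 × 0.0576942 = 0.0265393
  π_II·p_II = 0.14 × 0.0559729 = 0.00783621
  π_III·p_III = 0.40 × 0.015625 = 0.00625
Sum: 0.0265393 + 0.00783621 + 0.00625 = 0.0406255
P(Cluster I | the observation) = 0.0265393 / 0.0406255 ≈ 0.653

0.653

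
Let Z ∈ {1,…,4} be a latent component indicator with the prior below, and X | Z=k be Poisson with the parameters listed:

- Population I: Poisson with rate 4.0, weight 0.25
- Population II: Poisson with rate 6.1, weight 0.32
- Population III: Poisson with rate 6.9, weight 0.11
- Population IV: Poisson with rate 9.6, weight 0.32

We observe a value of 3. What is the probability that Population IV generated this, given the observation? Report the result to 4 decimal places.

P(component k | x) = P(Z=k)·f_k(x) / marginal(x), where marginal(x) = Σ_j P(Z=j)·f_j(x).
Component likelihoods at x = 3:
  p_I = e^(−4.0)·4.0^3/3! = 0.195367
  p_II = e^(−6.1)·6.1^3/3! = 0.0848481
  p_III = e^(−6.9)·6.9^3/3! = 0.0551778
  p_IV = e^(−9.6)·9.6^3/3! = 0.00998701
Unnormalised posteriors:
  P(Z=I)·p_I = 0.25 × 0.195367 = 0.0488417
  P(Z=II)·p_II = 0.32 × 0.0848481 = 0.0271514
  P(Z=III)·p_III = 0.11 × 0.0551778 = 0.00606955
  P(Z=IV)·p_IV = 0.32 × 0.00998701 = 0.00319584
Normaliser: 0.0488417 + 0.0271514 + 0.00606955 + 0.00319584 = 0.0852585
P(Population IV | data) = 0.00319584 / 0.0852585 ≈ 0.0375

0.0375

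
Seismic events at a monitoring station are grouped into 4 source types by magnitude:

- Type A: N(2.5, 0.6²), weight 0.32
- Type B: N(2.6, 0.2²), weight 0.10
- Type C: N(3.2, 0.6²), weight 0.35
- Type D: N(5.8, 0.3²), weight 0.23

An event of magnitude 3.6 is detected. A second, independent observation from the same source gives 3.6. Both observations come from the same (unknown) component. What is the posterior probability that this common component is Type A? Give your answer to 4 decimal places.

0.0471

By Bayes' theorem, P(k | x) = π_k f_k(x) / Σ_j π_j f_j(x).
Since both observations come from the same component, the likelihood for component k is f_k(x₁)·f_k(x₂).
  f_A = [(1/(0.6·√(2π)))·exp(−(3.6−2.5)²/(2·0.6²)) = 0.664904·exp(-1.68056) = 0.123852] × [0.123852] = 0.0153393
  f_B = [(1/(0.2·√(2π)))·exp(−(3.6−2.6)²/(2·0.2²)) = 1.994711·exp(-12.50000) = 7.4336e-06] × [7.4336e-06] = 5.52584e-11
  f_C = [(1/(0.6·√(2π)))·exp(−(3.6−3.2)²/(2·0.6²)) = 0.664904·exp(-0.22222) = 0.532413] × [0.532413] = 0.283464
  f_D = [(1/(0.3·√(2π)))·exp(−(3.6−5.8)²/(2·0.3²)) = 1.329808·exp(-26.88889) = 2.79314e-12] × [2.79314e-12] = 7.80163e-24
Multiply by the mixture weights:
  π_A·f_A = 0.32 × 0.0153393 = 0.00490858
  π_B·f_B = 0.10 × 5.52584e-11 = 5.52584e-12
  π_C·f_C = 0.35 × 0.283464 = 0.0992124
  π_D·f_D = 0.23 × 7.80163e-24 = 1.79438e-24
Normaliser: 0.00490858 + 5.52584e-12 + 0.0992124 + 1.79438e-24 = 0.104121
So the posterior for Type A is 0.00490858 / 0.104121 ≈ 0.0471.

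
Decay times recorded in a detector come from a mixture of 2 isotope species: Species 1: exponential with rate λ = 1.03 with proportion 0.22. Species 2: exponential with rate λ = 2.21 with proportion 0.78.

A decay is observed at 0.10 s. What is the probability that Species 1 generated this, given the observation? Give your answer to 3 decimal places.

0.129

Apply Bayes' rule: the posterior for each component is proportional to its prior times its likelihood at x.
Exponential densities:
  L_1 = 1.03·e^(−1.03·0.10) = 1.03·e^(−0.1030) = 0.929191
  L_2 = 2.21·e^(−2.21·0.10) = 2.21·e^(−0.2210) = 1.77179
Unnormalised posteriors:
  w_1·L_1 = 0.22 × 0.929191 = 0.204422
  w_2·L_2 = 0.78 × 1.77179 = 1.382
Marginal: 0.204422 + 1.382 = 1.58642
P(Species 1 | data) ≈ 0.129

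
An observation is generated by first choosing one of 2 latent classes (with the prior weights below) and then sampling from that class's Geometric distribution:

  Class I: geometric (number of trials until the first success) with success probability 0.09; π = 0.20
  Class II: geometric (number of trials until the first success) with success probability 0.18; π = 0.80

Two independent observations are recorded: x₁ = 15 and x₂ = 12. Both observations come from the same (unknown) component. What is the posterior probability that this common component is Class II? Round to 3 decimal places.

Apply Bayes' rule: the posterior for each component is proportional to its prior times its likelihood at x.
Since both observations come from the same component, the likelihood for component k is f_k(x₁)·f_k(x₂).
  p_I = [0.09·(1−0.09)^14 = 0.09·0.267042 = 0.0240338] × [0.0318932] = 0.000766514
  p_II = [0.18·(1−0.18)^14 = 0.18·0.0621432 = 0.0111858] × [0.0202873] = 0.00022693
Multiply by the mixture weights:
  π_I·p_I = 0.20 × 0.000766514 = 0.000153303
  π_II·p_II = 0.80 × 0.00022693 = 0.000181544
Denominator: 0.000153303 + 0.000181544 = 0.000334846
P(Class II | x) ≈ 0.542

0.542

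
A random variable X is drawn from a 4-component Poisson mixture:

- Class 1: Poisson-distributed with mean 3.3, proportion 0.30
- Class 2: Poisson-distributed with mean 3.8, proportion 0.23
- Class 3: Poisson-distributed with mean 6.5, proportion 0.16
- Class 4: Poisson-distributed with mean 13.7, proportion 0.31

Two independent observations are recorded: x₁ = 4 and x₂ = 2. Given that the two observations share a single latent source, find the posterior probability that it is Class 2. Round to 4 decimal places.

0.3847

P(component k | x) = π_k·f_k(x) / marginal(x), where marginal(x) = Σ_j π_j·f_j(x).
Since both observations come from the same component, the likelihood for component k is f_k(x₁)·f_k(x₂).
  p_1 = [e^(−3.3)·3.3^4/4! = 0.182252] × [0.200829] = 0.0366015
  p_2 = [e^(−3.8)·3.8^4/4! = 0.194359] × [0.161517] = 0.0313922
  p_3 = [e^(−6.5)·6.5^4/4! = 0.111822] × [0.0317602] = 0.00355149
  p_4 = [e^(−13.7)·13.7^4/4! = 0.00164754] × [0.000105336] = 1.73546e-07
Unnormalised posteriors:
  π_1·p_1 = 0.30 × 0.0366015 = 0.0109804
  π_2·p_2 = 0.23 × 0.0313922 = 0.00722021
  π_3·p_3 = 0.16 × 0.00355149 = 0.000568238
  π_4·p_4 = 0.31 × 1.73546e-07 = 5.37991e-08
Marginal: 0.0109804 + 0.00722021 + 0.000568238 + 5.37991e-08 = 0.018769
P(Class 2 | data) = 0.00722021 / 0.018769 ≈ 0.3847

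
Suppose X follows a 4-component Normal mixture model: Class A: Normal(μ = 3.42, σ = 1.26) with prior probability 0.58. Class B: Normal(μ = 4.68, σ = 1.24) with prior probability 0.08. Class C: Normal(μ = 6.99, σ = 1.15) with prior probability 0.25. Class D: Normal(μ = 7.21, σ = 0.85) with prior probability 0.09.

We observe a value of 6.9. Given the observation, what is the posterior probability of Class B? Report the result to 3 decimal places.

Apply Bayes' rule: the posterior for each component is proportional to its prior times its likelihood at x.
Evaluate each component's likelihood at the observed value:
  L_A = (1/(1.26·√(2π)))·exp(−(6.9−3.42)²/(2·1.26²)) = 0.316621·exp(-3.81406) = 0.00698417
  L_B = (1/(1.24·√(2π)))·exp(−(6.9−4.68)²/(2·1.24²)) = 0.321728·exp(-1.60263) = 0.0647852
  L_C = (1/(1.15·√(2π)))·exp(−(6.9−6.99)²/(2·1.15²)) = 0.346906·exp(-0.00306) = 0.345846
  L_D = (1/(0.85·√(2π)))·exp(−(6.9−7.21)²/(2·0.85²)) = 0.469344·exp(-0.06651) = 0.439145
Multiply by the mixture weights:
  w_A·L_A = 0.58 × 0.00698417 = 0.00405082
  w_B·L_B = 0.08 × 0.0647852 = 0.00518282
  w_C·L_C = 0.25 × 0.345846 = 0.0864614
  w_D·L_D = 0.09 × 0.439145 = 0.0395231
Evidence: 0.00405082 + 0.00518282 + 0.0864614 + 0.0395231 = 0.135218
P(Class B | 6.9) = 0.00518282 / 0.135218 ≈ 0.038

0.038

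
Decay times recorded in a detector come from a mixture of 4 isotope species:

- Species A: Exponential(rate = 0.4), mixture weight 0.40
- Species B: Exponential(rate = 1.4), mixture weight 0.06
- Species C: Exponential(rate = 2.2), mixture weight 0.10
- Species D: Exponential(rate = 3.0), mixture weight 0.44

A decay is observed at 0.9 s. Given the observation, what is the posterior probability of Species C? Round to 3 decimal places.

0.119

By Bayes' theorem, P(k | x) = w_k f_k(x) / Σ_j w_j f_j(x).
Evaluate each component's likelihood at the observed value:
  p_A = 0.4·e^(−0.4·0.9) = 0.4·e^(−0.3600) = 0.279071
  p_B = 1.4·e^(−1.4·0.9) = 1.4·e^(−1.2600) = 0.397116
  p_C = 2.2·e^(−2.2·0.9) = 2.2·e^(−1.9800) = 0.303752
  p_D = 3.0·e^(−3.0·0.9) = 3.0·e^(−2.7000) = 0.201617
Multiply by the mixture weights:
  w_A·p_A = 0.40 × 0.279071 = 0.111628
  w_B·p_B = 0.06 × 0.397116 = 0.0238269
  w_C·p_C = 0.10 × 0.303752 = 0.0303752
  w_D·p_D = 0.44 × 0.201617 = 0.0887113
Denominator: 0.111628 + 0.0238269 + 0.0303752 + 0.0887113 = 0.254542
P(Species C | data) ≈ 0.119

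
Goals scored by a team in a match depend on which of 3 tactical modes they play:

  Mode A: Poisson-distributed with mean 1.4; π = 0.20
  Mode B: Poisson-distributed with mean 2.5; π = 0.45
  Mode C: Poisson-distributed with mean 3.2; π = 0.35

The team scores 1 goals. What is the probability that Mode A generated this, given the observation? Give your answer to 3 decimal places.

0.333

P(component k | x) = P(Z=k)·f_k(x) / marginal(x), where marginal(x) = Σ_j P(Z=j)·f_j(x).
Poisson probabilities:
  f_A = 0.345236
  f_B = 0.205212
  f_C = 0.130439
Prior × likelihood for each component:
  P(Z=A)·f_A = 0.20 × 0.345236 = 0.0690471
  P(Z=B)·f_B = 0.45 × 0.205212 = 0.0923456
  P(Z=C)·f_C = 0.35 × 0.130439 = 0.0456537
Sum: 0.0690471 + 0.0923456 + 0.0456537 = 0.207046
P(Mode A | data) ≈ 0.333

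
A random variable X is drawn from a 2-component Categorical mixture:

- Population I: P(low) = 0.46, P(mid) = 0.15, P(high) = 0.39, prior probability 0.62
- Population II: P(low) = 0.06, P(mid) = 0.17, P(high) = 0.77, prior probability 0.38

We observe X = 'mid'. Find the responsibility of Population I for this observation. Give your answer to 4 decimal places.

Apply Bayes' rule: the posterior for each component is proportional to its prior times its likelihood at x.
Component likelihoods at x = 'mid':
  f_I = 0.15
  f_II = 0.17
Multiply by the mixture weights:
  w_I·f_I = 0.62 × 0.15 = 0.093
  w_II·f_II = 0.38 × 0.17 = 0.0646
Sum: 0.093 + 0.0646 = 0.1576
P(Population I | the observation) = 0.093 / 0.1576 ≈ 0.5901

0.5901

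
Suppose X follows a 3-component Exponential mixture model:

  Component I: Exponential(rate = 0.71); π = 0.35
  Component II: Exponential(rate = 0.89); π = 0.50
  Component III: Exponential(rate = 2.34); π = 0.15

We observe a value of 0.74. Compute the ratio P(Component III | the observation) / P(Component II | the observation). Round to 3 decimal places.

Posterior odds = (w_i f_i(x)) / (w_j f_j(x)); the normalising sum cancels.
Exponential densities:
  L_I = 0.419836
  L_II = 0.460642
  L_III = 0.414182
Posterior odds = (w_III·L_III) / (w_II·L_II) = (0.15·0.414182) / (0.50·0.460642) = 0.0621273 / 0.230321 ≈ 0.270

0.270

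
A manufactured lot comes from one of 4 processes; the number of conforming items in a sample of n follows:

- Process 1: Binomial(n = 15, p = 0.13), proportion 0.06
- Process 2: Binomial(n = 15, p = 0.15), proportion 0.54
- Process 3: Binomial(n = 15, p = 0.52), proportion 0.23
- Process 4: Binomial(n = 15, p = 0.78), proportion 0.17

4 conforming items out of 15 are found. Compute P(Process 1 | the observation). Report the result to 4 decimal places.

The responsibility of component k is P(Z=k) f_k(x) divided by Σ_j P(Z=j) f_j(x).
Binomial probabilities:
  L_1 = 0.0842593
  L_2 = 0.115639
  L_3 = 0.0311028
  L_4 = 2.9523e-05
Unnormalised posteriors:
  P(Z=1)·L_1 = 0.06 × 0.0842593 = 0.00505556
  P(Z=2)·L_2 = 0.54 × 0.115639 = 0.0624453
  P(Z=3)·L_3 = 0.23 × 0.0311028 = 0.00715365
  P(Z=4)·L_4 = 0.17 × 2.9523e-05 = 5.01891e-06
Sum: 0.00505556 + 0.0624453 + 0.00715365 + 5.01891e-06 = 0.0746595
Responsibility of Process 1: 0.00505556 / 0.0746595 ≈ 0.0677

0.0677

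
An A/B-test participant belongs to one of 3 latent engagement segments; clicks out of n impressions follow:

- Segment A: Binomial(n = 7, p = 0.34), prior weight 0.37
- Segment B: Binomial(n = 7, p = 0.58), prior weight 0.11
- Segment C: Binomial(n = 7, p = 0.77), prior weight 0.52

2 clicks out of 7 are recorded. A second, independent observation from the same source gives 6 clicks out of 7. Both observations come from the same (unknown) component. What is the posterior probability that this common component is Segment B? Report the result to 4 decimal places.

0.3405

Apply Bayes' rule: the posterior for each component is proportional to its prior times its likelihood at x.
Since both observations come from the same component, the likelihood for component k is f_k(x₁)·f_k(x₂).
  L_A = [C(7,2)·0.34^2·0.66^5 = 21·0.1156·0.125233 = 0.304016] × [0.007137] = 0.00216976
  L_B = [C(7,2)·0.58^2·0.42^5 = 21·0.3364·0.0130691 = 0.0923255] × [0.111922] = 0.0103333
  L_C = [C(7,2)·0.77^2·0.23^5 = 21·0.5929·0.000643634 = 0.00801383] × [0.33556] = 0.00268912
Prior × likelihood for each component:
  w_A·L_A = 0.37 × 0.00216976 = 0.000802812
  w_B·L_B = 0.11 × 0.0103333 = 0.00113666
  w_C·L_C = 0.52 × 0.00268912 = 0.00139834
Normaliser: 0.000802812 + 0.00113666 + 0.00139834 = 0.00333781
P(Segment B | x₁, x₂) = 0.00113666 / 0.00333781 ≈ 0.3405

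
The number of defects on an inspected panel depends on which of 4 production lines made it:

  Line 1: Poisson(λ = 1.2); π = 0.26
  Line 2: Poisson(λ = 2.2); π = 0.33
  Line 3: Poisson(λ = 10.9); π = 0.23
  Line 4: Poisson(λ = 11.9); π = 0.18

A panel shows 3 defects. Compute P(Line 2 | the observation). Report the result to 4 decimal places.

Apply Bayes' rule: the posterior for each component is proportional to its prior times its likelihood at x.
Component likelihoods at x = 3 defects:
  L_1 = e^(−1.2)·1.2^3/3! = 0.0867439
  L_2 = e^(−2.2)·2.2^3/3! = 0.196639
  L_3 = e^(−10.9)·10.9^3/3! = 0.00398399
  L_4 = e^(−11.9)·11.9^3/3! = 0.00190715
Multiply by the mixture weights:
  w_1·L_1 = 0.26 × 0.0867439 = 0.0225534
  w_2·L_2 = 0.33 × 0.196639 = 0.0648908
  w_3·L_3 = 0.23 × 0.00398399 = 0.000916318
  w_4·L_4 = 0.18 × 0.00190715 = 0.000343287
Denominator: 0.0225534 + 0.0648908 + 0.000916318 + 0.000343287 = 0.0887038
So the posterior for Line 2 is 0.0648908 / 0.0887038 ≈ 0.7315.

0.7315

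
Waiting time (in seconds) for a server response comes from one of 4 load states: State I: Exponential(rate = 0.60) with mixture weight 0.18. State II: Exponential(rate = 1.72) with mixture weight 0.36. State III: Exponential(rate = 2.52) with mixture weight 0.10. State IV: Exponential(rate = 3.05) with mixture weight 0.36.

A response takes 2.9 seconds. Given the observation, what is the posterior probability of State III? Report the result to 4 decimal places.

Posterior ∝ prior × likelihood, so P(k | x) ∝ π_k f_k(x); normalise over all components.
Component likelihoods at x = 2.9 seconds:
  f_I = 0.105312
  f_II = 0.0117292
  f_III = 0.00168879
  f_IV = 0.000439506
Prior × likelihood for each component:
  π_I·f_I = 0.18 × 0.105312 = 0.0189562
  π_II·f_II = 0.36 × 0.0117292 = 0.0042225
  π_III·f_III = 0.10 × 0.00168879 = 0.000168879
  π_IV·f_IV = 0.36 × 0.000439506 = 0.000158222
Sum: 0.0189562 + 0.0042225 + 0.000168879 + 0.000158222 = 0.0235058
So the posterior for State III is 0.000168879 / 0.0235058 ≈ 0.0072.

0.0072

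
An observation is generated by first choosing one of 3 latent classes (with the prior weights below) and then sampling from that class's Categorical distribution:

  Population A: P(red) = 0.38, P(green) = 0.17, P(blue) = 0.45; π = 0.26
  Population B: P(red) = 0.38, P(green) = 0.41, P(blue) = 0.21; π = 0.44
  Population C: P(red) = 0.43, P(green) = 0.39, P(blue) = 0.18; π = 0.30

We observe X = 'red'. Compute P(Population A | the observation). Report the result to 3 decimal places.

P(component k | x) = π_k·f_k(x) / marginal(x), where marginal(x) = Σ_j π_j·f_j(x).
Component likelihoods at x = 'red':
  f_A = 0.38
  f_B = 0.38
  f_C = 0.43
Prior × likelihood for each component:
  π_A·f_A = 0.26 × 0.38 = 0.0988
  π_B·f_B = 0.44 × 0.38 = 0.1672
  π_C·f_C = 0.30 × 0.43 = 0.129
Normaliser: 0.0988 + 0.1672 + 0.129 = 0.395
Responsibility of Population A: 0.0988 / 0.395 ≈ 0.250

0.250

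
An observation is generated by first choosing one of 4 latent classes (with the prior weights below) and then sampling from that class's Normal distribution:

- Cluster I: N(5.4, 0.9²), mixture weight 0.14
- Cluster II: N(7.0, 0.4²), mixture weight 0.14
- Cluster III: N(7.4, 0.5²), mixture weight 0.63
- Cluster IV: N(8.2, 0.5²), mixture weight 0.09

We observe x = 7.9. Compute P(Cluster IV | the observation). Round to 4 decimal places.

0.1590

By Bayes' theorem, P(k | x) = π_k f_k(x) / Σ_j π_j f_j(x).
Evaluate each component's likelihood at the observed value:
  f_I = 0.00935726
  f_II = 0.0793491
  f_III = 0.483941
  f_IV = 0.666449
Multiply by the mixture weights:
  π_I·f_I = 0.14 × 0.00935726 = 0.00131002
  π_II·f_II = 0.14 × 0.0793491 = 0.0111089
  π_III·f_III = 0.63 × 0.483941 = 0.304883
  π_IV·f_IV = 0.09 × 0.666449 = 0.0599804
Marginal: 0.00131002 + 0.0111089 + 0.304883 + 0.0599804 = 0.377282
So the posterior for Cluster IV is 0.0599804 / 0.377282 ≈ 0.1590.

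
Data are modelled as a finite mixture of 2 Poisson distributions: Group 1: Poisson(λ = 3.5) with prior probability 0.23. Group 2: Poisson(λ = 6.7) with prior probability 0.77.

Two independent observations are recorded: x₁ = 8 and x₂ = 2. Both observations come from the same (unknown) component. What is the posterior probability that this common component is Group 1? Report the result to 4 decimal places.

Posterior ∝ prior × likelihood, so P(k | x) ∝ π_k f_k(x); normalise over all components.
Since both observations come from the same component, the likelihood for component k is f_k(x₁)·f_k(x₂).
  f_1 = [e^(−3.5)·3.5^8/8! = 0.0168653] × [0.184959] = 0.00311938
  f_2 = [e^(−6.7)·6.7^8/8! = 0.123967] × [0.0276278] = 0.00342493
Weight by the priors:
  π_1·f_1 = 0.23 × 0.00311938 = 0.000717458
  π_2·f_2 = 0.77 × 0.00342493 = 0.00263719
Normaliser: 0.000717458 + 0.00263719 = 0.00335465
Responsibility of Group 1: 0.000717458 / 0.00335465 ≈ 0.2139

0.2139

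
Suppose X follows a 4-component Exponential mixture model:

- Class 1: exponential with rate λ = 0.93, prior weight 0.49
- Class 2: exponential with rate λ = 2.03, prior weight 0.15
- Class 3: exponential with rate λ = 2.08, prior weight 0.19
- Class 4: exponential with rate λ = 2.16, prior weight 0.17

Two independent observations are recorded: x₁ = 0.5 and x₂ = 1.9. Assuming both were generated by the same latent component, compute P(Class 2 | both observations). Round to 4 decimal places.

0.0786

Apply Bayes' rule: the posterior for each component is proportional to its prior times its likelihood at x.
Since both observations come from the same component, the likelihood for component k is f_k(x₁)·f_k(x₂).
  f_1 = [0.93·e^(−0.93·0.5) = 0.93·e^(−0.4650) = 0.584166] × [0.158886] = 0.0928155
  f_2 = [2.03·e^(−2.03·0.5) = 2.03·e^(−1.0150) = 0.735677] × [0.0428965] = 0.031558
  f_3 = [2.08·e^(−2.08·0.5) = 2.08·e^(−1.0400) = 0.735186] × [0.0399698] = 0.0293852
  f_4 = [2.16·e^(−2.16·0.5) = 2.16·e^(−1.0800) = 0.733526] × [0.0356541] = 0.0261532
Unnormalised posteriors:
  π_1·f_1 = 0.49 × 0.0928155 = 0.0454796
  π_2·f_2 = 0.15 × 0.031558 = 0.0047337
  π_3·f_3 = 0.19 × 0.0293852 = 0.00558319
  π_4·f_4 = 0.17 × 0.0261532 = 0.00444604
Denominator: 0.0454796 + 0.0047337 + 0.00558319 + 0.00444604 = 0.0602425
P(Class 2 | x₁,x₂) = 0.0047337 / 0.0602425 ≈ 0.0786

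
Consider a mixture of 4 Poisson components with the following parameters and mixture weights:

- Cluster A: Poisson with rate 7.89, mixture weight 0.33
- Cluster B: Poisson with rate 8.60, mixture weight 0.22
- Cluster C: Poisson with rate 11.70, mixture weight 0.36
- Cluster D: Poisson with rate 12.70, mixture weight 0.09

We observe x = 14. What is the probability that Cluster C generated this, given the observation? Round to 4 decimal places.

Posterior ∝ prior × likelihood, so P(k | x) ∝ w_k f_k(x); normalise over all components.
Poisson probabilities:
  p_A = e^(−7.89)·7.89^14/14! = 0.0155627
  p_B = e^(−8.60)·8.60^14/14! = 0.0255645
  p_C = e^(−11.70)·11.70^14/14! = 0.0856936
  p_D = e^(−12.70)·12.70^14/14! = 0.0993811
Multiply by the mixture weights:
  w_A·p_A = 0.33 × 0.0155627 = 0.00513571
  w_B·p_B = 0.22 × 0.0255645 = 0.00562419
  w_C·p_C = 0.36 × 0.0856936 = 0.0308497
  w_D·p_D = 0.09 × 0.0993811 = 0.0089443
Denominator: 0.00513571 + 0.00562419 + 0.0308497 + 0.0089443 = 0.0505539
So the posterior for Cluster C is 0.0308497 / 0.0505539 ≈ 0.6102.

0.6102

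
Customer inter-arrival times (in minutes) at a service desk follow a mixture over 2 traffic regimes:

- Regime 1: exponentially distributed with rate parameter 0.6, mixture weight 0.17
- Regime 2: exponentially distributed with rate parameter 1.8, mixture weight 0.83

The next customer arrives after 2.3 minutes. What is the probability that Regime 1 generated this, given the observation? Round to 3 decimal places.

By Bayes' theorem, P(k | x) = π_k f_k(x) / Σ_j π_j f_j(x).
Evaluate each component's likelihood at the observed value:
  p_1 = 0.6·e^(−0.6·2.3) = 0.6·e^(−1.3800) = 0.150947
  p_2 = 1.8·e^(−1.8·2.3) = 1.8·e^(−4.1400) = 0.0286611
Unnormalised posteriors:
  π_1·p_1 = 0.17 × 0.150947 = 0.025661
  π_2·p_2 = 0.83 × 0.0286611 = 0.0237887
Denominator: 0.025661 + 0.0237887 = 0.0494498
P(Regime 1 | x) ≈ 0.519

0.519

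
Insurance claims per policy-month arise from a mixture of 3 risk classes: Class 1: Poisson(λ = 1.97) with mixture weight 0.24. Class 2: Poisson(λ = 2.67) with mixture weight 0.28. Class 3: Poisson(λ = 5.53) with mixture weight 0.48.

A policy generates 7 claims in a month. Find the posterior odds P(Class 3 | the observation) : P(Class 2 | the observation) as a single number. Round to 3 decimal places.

16.051

The posterior odds equal the prior odds times the likelihood ratio: (π_i/π_j)·(f_i(x)/f_j(x)).
Poisson probabilities:
  f_1 = e^(−1.97)·1.97^7/7! = 0.0031862
  f_2 = e^(−2.67)·2.67^7/7! = 0.0132917
  f_3 = e^(−5.53)·5.53^7/7! = 0.124451
Odds = (0.48/0.28) × (0.124451/0.0132917) = 1.71429 × 9.363 ≈ 16.051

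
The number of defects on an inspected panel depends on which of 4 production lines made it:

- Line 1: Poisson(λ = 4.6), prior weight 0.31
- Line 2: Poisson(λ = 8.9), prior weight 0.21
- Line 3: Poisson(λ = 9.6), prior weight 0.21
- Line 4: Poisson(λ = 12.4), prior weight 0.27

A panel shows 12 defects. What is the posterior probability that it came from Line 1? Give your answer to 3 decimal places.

Apply Bayes' rule: the posterior for each component is proportional to its prior times its likelihood at x.
Poisson probabilities:
  p_1 = 0.00188366
  p_2 = 0.070327
  p_3 = 0.0866345
  p_4 = 0.113624
Prior × likelihood for each component:
  w_1·p_1 = 0.31 × 0.00188366 = 0.000583934
  w_2·p_2 = 0.21 × 0.070327 = 0.0147687
  w_3·p_3 = 0.21 × 0.0866345 = 0.0181932
  w_4·p_4 = 0.27 × 0.113624 = 0.0306786
Sum: 0.000583934 + 0.0147687 + 0.0181932 + 0.0306786 = 0.0642244
Responsibility of Line 1: 0.000583934 / 0.0642244 ≈ 0.009

0.009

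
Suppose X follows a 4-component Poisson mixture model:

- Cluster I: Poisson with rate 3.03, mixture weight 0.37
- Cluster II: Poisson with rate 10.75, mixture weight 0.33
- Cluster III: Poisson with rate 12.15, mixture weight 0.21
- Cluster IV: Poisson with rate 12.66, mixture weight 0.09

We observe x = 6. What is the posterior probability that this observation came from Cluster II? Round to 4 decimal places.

0.3702

P(component k | x) = w_k·f_k(x) / marginal(x), where marginal(x) = Σ_j w_j·f_j(x).
Poisson probabilities:
  p_I = 0.0519291
  p_II = 0.0459677
  p_III = 0.0236291
  p_IV = 0.0181594
Weight by the priors:
  w_I·p_I = 0.37 × 0.0519291 = 0.0192138
  w_II·p_II = 0.33 × 0.0459677 = 0.0151693
  w_III·p_III = 0.21 × 0.0236291 = 0.00496211
  w_IV·p_IV = 0.09 × 0.0181594 = 0.00163435
Evidence: 0.0192138 + 0.0151693 + 0.00496211 + 0.00163435 = 0.0409796
P(Cluster II | 6) = 0.0151693 / 0.0409796 ≈ 0.3702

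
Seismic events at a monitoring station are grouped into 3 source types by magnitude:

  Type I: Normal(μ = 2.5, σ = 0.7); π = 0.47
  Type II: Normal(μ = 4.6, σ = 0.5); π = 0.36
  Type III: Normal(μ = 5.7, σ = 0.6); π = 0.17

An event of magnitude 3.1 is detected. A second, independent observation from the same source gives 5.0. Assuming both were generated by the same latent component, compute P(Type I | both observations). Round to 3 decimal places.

0.088

Posterior ∝ prior × likelihood, so P(k | x) ∝ w_k f_k(x); normalise over all components.
Since both observations come from the same component, the likelihood for component k is f_k(x₁)·f_k(x₂).
  f_I = [(1/(0.7·√(2π)))·exp(−(3.1−2.5)²/(2·0.7²)) = 0.569918·exp(-0.36735) = 0.394707] × [0.000968449] = 0.000382254
  f_II = [(1/(0.5·√(2π)))·exp(−(3.1−4.6)²/(2·0.5²)) = 0.797885·exp(-4.50000) = 0.0088637] × [0.579383] = 0.00513548
  f_III = [(1/(0.6·√(2π)))·exp(−(3.1−5.7)²/(2·0.6²)) = 0.664904·exp(-9.38889) = 5.56181e-05] × [0.336664] = 1.87246e-05
Unnormalised posteriors:
  w_I·f_I = 0.47 × 0.000382254 = 0.000179659
  w_II·f_II = 0.36 × 0.00513548 = 0.00184877
  w_III·f_III = 0.17 × 1.87246e-05 = 3.18319e-06
Normaliser: 0.000179659 + 0.00184877 + 3.18319e-06 = 0.00203161
So the posterior for Type I is 0.000179659 / 0.00203161 ≈ 0.088.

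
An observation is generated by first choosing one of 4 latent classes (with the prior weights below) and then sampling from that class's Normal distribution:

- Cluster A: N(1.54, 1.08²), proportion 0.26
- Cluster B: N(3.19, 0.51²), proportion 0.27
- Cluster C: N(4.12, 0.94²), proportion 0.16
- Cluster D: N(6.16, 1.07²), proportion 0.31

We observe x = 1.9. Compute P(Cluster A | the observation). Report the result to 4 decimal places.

0.8762

The responsibility of component k is π_k f_k(x) divided by Σ_j π_j f_j(x).
Evaluate each component's likelihood at the observed value:
  f_A = (1/(1.08·√(2π)))·exp(−(1.9−1.54)²/(2·1.08²)) = 0.369391·exp(-0.05556) = 0.349429
  f_B = (1/(0.51·√(2π)))·exp(−(1.9−3.19)²/(2·0.51²)) = 0.782240·exp(-3.19896) = 0.0319189
  f_C = (1/(0.94·√(2π)))·exp(−(1.9−4.12)²/(2·0.94²)) = 0.424407·exp(-2.78882) = 0.0260984
  f_D = (1/(1.07·√(2π)))·exp(−(1.9−6.16)²/(2·1.07²)) = 0.372843·exp(-7.92541) = 0.000134761
Prior × likelihood for each component:
  π_A·f_A = 0.26 × 0.349429 = 0.0908515
  π_B·f_B = 0.27 × 0.0319189 = 0.00861811
  π_C·f_C = 0.16 × 0.0260984 = 0.00417574
  π_D·f_D = 0.31 × 0.000134761 = 4.1776e-05
Evidence: 0.0908515 + 0.00861811 + 0.00417574 + 4.1776e-05 = 0.103687
So the posterior for Cluster A is 0.0908515 / 0.103687 ≈ 0.8762.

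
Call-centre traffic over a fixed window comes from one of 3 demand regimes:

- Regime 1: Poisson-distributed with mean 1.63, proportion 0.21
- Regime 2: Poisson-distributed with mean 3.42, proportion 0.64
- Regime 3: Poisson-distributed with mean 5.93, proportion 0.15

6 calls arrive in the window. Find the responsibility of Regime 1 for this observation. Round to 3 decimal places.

0.015

P(component k | x) = π_k·f_k(x) / marginal(x), where marginal(x) = Σ_j π_j·f_j(x).
Evaluate each component's likelihood at the observed value:
  L_1 = 0.00510379
  L_2 = 0.0727004
  L_3 = 0.160557
Weight by the priors:
  π_1·L_1 = 0.21 × 0.00510379 = 0.0010718
  π_2·L_2 = 0.64 × 0.0727004 = 0.0465283
  π_3·L_3 = 0.15 × 0.160557 = 0.0240836
Marginal: 0.0010718 + 0.0465283 + 0.0240836 = 0.0716836
So the posterior for Regime 1 is 0.0010718 / 0.0716836 ≈ 0.015.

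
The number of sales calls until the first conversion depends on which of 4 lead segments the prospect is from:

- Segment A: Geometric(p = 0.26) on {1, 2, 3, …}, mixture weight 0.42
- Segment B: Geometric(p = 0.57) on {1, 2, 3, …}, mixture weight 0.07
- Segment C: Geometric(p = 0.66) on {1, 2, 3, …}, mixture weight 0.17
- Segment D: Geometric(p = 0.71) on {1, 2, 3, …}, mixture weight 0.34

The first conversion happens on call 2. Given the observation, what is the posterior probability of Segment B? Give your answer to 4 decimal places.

0.0832

Apply Bayes' rule: the posterior for each component is proportional to its prior times its likelihood at x.
Evaluate each component's likelihood at the observed value:
  L_A = 0.1924
  L_B = 0.2451
  L_C = 0.2244
  L_D = 0.2059
Prior × likelihood for each component:
  π_A·L_A = 0.42 × 0.1924 = 0.080808
  π_B·L_B = 0.07 × 0.2451 = 0.017157
  π_C·L_C = 0.17 × 0.2244 = 0.038148
  π_D·L_D = 0.34 × 0.2059 = 0.070006
Sum: 0.080808 + 0.017157 + 0.038148 + 0.070006 = 0.206119
P(Segment B | 2) ≈ 0.0832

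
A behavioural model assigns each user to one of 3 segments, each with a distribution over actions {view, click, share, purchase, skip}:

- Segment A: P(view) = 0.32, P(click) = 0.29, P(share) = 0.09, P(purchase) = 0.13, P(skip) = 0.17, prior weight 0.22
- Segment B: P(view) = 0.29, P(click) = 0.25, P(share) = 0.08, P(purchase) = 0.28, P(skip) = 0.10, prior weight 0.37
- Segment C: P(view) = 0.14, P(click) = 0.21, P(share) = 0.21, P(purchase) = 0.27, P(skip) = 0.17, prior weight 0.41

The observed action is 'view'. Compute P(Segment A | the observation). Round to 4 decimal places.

Posterior ∝ prior × likelihood, so P(k | x) ∝ π_k f_k(x); normalise over all components.
Component likelihoods at x = 'view':
  f_A = P(view | comp) = 0.32
  f_B = P(view | comp) = 0.29
  f_C = P(view | comp) = 0.14
Unnormalised posteriors:
  π_A·f_A = 0.22 × 0.32 = 0.0704
  π_B·f_B = 0.37 × 0.29 = 0.1073
  π_C·f_C = 0.41 × 0.14 = 0.0574
Denominator: 0.0704 + 0.1073 + 0.0574 = 0.2351
Responsibility of Segment A: 0.0704 / 0.2351 ≈ 0.2994

0.2994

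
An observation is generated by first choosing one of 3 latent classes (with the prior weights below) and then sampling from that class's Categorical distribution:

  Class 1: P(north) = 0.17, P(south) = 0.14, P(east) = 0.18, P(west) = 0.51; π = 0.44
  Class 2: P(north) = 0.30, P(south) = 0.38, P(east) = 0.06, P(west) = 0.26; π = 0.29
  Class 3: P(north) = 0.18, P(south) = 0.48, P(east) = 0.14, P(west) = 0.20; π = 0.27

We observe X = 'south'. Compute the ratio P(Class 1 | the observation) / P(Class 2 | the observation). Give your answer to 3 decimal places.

0.559

Since P(k|x) ∝ P(Z=k) f_k(x), the posterior odds are P(Z=i) f_i(x) / (P(Z=j) f_j(x)).
Component likelihoods at x = 'south':
  p_1 = 0.14
  p_2 = 0.38
  p_3 = 0.48
Posterior odds = (P(Z=1)·p_1) / (P(Z=2)·p_2) = (0.44·0.14) / (0.29·0.38) = 0.0616 / 0.1102 ≈ 0.559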